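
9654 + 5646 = 15300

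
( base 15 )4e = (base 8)112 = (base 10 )74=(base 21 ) 3b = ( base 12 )62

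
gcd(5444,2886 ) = 2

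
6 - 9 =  - 3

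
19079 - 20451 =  - 1372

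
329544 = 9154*36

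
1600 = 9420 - 7820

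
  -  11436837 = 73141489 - 84578326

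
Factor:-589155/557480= - 93/88= -2^(-3 )*3^1*11^( - 1 )*31^1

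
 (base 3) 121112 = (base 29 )FB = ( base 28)FQ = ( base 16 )1be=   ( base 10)446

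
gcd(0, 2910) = 2910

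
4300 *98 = 421400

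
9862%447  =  28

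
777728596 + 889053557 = 1666782153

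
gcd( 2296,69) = 1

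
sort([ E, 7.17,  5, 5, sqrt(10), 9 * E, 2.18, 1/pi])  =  [1/pi,2.18,E, sqrt(10 ),5,  5, 7.17 , 9*E]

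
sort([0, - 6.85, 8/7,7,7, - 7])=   [ - 7,-6.85, 0 , 8/7, 7, 7 ]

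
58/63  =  58/63  =  0.92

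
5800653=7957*729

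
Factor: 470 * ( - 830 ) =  - 390100  =  - 2^2*5^2*47^1*83^1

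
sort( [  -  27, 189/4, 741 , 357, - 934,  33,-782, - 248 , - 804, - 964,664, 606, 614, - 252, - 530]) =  [ - 964, - 934,-804, - 782, - 530, - 252, - 248, - 27, 33, 189/4, 357,606, 614, 664, 741 ]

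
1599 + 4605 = 6204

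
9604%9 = 1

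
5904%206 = 136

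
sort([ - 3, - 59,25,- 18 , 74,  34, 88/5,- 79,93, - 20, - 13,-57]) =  [ -79, - 59, - 57, - 20,  -  18, - 13,-3,88/5,25,34,74, 93]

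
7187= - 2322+9509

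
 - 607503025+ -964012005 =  - 1571515030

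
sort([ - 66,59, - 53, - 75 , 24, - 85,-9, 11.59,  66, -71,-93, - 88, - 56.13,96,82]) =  [ - 93  , - 88, - 85,-75, - 71, - 66, - 56.13,  -  53, - 9, 11.59,24, 59,66,82,96 ] 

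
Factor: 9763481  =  7^1*13^1* 31^1*3461^1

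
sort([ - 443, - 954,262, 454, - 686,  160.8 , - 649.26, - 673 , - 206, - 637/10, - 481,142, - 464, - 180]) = [ - 954, - 686, - 673,-649.26 ,-481, - 464,-443  , - 206, - 180, - 637/10 , 142,160.8,262,  454] 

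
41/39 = 41/39 = 1.05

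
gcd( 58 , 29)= 29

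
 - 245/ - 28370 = 49/5674 =0.01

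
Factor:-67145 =- 5^1*13^1*1033^1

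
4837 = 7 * 691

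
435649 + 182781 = 618430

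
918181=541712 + 376469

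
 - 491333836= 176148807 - 667482643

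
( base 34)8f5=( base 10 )9763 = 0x2623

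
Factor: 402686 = 2^1*19^1*10597^1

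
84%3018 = 84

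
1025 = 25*41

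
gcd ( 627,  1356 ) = 3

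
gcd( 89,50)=1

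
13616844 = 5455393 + 8161451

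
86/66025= 86/66025 = 0.00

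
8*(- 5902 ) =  - 47216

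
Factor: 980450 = 2^1*5^2 * 19609^1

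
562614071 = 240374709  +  322239362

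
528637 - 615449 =  -  86812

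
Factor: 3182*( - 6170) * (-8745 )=171690060300  =  2^2*3^1*5^2*11^1*37^1 * 43^1*53^1*617^1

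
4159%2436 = 1723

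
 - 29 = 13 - 42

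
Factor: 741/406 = 2^( - 1)*3^1*7^( - 1 )*13^1* 19^1 * 29^ ( - 1 ) 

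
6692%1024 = 548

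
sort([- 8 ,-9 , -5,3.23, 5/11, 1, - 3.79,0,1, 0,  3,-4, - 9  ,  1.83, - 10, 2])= [ - 10, - 9, - 9, - 8, - 5, - 4 , - 3.79,0, 0, 5/11, 1, 1, 1.83, 2,3, 3.23]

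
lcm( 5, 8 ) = 40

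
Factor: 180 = 2^2*3^2 * 5^1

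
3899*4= 15596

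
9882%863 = 389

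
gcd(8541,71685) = 9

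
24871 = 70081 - 45210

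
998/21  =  47+11/21= 47.52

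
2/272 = 1/136  =  0.01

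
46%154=46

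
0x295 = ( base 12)471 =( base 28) nh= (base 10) 661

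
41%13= 2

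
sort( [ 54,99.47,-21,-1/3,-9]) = [  -  21, - 9, - 1/3,54, 99.47]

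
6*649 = 3894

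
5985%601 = 576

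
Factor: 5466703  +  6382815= 11849518 = 2^1 *5924759^1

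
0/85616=0 = 0.00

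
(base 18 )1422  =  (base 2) 1101111111110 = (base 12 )4192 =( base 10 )7166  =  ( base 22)ehg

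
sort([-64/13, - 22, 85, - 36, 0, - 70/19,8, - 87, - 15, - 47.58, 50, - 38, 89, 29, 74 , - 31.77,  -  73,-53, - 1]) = [ - 87,-73,- 53,-47.58, - 38, - 36, - 31.77, - 22 , - 15, - 64/13, - 70/19, - 1,  0, 8, 29, 50, 74, 85, 89] 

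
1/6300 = 1/6300 =0.00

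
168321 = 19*8859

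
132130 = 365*362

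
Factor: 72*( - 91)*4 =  - 26208 = - 2^5*3^2*7^1 * 13^1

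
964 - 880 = 84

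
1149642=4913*234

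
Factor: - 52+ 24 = - 28=- 2^2*7^1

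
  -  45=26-71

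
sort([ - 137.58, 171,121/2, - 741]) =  [ - 741,-137.58, 121/2, 171 ] 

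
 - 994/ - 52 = 497/26= 19.12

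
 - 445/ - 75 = 89/15 = 5.93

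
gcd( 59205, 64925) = 5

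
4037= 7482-3445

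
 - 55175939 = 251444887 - 306620826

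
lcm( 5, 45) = 45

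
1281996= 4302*298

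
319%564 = 319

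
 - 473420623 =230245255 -703665878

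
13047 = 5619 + 7428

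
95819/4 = 23954+3/4 = 23954.75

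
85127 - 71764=13363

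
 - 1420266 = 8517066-9937332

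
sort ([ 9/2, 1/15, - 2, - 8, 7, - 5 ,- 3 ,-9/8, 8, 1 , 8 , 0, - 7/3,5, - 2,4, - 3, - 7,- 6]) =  [ - 8, - 7, -6, - 5 , -3, - 3, - 7/3, -2, - 2, - 9/8, 0, 1/15, 1,4, 9/2, 5, 7, 8, 8]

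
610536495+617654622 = 1228191117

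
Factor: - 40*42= - 1680  =  -2^4*3^1*5^1*7^1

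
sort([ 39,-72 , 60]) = [-72, 39, 60]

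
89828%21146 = 5244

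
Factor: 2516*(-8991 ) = -2^2*3^5*17^1*37^2 = -  22621356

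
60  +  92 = 152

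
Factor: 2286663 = 3^1*59^1 * 12919^1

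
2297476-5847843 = -3550367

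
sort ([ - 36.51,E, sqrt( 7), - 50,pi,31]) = [  -  50,- 36.51, sqrt(7), E, pi, 31] 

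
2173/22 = 2173/22 = 98.77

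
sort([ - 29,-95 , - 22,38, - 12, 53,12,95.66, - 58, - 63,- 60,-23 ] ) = [ - 95, - 63, - 60 , - 58,-29,  -  23, - 22, - 12, 12, 38,53,95.66 ]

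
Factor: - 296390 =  - 2^1*5^1*107^1 * 277^1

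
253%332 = 253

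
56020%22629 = 10762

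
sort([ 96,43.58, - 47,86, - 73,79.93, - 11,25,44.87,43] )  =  [ - 73, - 47, - 11,25,43,43.58, 44.87, 79.93,86,  96 ] 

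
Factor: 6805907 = 23^1*295909^1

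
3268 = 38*86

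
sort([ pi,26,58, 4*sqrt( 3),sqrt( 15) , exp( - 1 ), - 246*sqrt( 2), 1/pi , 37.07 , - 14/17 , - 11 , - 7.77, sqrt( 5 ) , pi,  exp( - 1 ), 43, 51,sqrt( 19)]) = [- 246*sqrt( 2 ), - 11,-7.77,-14/17,  1/pi , exp(- 1),exp(  -  1 ),sqrt( 5),  pi,pi,sqrt( 15),sqrt( 19),4*sqrt( 3),26, 37.07,  43,  51, 58 ]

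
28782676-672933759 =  - 644151083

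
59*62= 3658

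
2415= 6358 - 3943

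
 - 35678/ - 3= 11892  +  2/3 = 11892.67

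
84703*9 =762327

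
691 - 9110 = -8419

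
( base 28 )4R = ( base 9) 164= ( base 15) 94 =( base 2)10001011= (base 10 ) 139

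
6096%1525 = 1521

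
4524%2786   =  1738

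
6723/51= 2241/17 = 131.82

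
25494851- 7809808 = 17685043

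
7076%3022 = 1032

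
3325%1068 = 121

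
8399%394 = 125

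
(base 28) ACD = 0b1111111111101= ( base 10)8189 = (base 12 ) 48A5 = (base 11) 6175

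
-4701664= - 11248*418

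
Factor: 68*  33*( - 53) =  - 2^2*3^1*11^1*17^1*53^1 = - 118932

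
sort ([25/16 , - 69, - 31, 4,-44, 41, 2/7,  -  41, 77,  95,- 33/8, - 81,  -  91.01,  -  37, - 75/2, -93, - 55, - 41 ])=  [-93,- 91.01,-81, - 69,- 55,-44, - 41,-41, - 75/2  ,- 37 ,  -  31, - 33/8, 2/7, 25/16,4,41,77, 95]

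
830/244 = 415/122 = 3.40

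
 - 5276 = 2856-8132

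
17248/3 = 5749 + 1/3 = 5749.33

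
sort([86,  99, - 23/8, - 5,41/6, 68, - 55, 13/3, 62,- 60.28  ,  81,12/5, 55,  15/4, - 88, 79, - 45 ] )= [ - 88, - 60.28, - 55, - 45,-5, - 23/8, 12/5,15/4, 13/3,  41/6, 55, 62, 68, 79, 81,86, 99 ] 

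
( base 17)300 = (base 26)179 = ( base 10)867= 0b1101100011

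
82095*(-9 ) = -738855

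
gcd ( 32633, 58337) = 1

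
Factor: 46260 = 2^2*3^2 * 5^1*257^1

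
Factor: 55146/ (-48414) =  - 7^1*13^1 * 101^1 * 8069^(-1 ) = -9191/8069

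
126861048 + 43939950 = 170800998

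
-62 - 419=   -  481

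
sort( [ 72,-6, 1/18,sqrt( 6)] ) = [ - 6,  1/18 , sqrt(6),  72 ]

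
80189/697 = 115 + 2/41  =  115.05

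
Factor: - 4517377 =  - 1453^1 * 3109^1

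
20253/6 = 3375 + 1/2 = 3375.50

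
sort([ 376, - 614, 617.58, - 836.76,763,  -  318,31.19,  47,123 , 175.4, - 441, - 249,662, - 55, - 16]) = [ - 836.76, - 614,-441, - 318,-249,-55,  -  16,31.19, 47,  123,175.4 , 376,617.58,662,763 ] 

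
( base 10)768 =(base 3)1001110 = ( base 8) 1400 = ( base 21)1FC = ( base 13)471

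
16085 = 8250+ 7835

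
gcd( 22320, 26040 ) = 3720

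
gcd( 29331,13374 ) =9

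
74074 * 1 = 74074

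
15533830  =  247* 62890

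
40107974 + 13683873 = 53791847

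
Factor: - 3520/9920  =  - 11^1*31^( - 1) =- 11/31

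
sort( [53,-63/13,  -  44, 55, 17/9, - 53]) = [ - 53, - 44,  -  63/13, 17/9, 53, 55]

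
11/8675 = 11/8675  =  0.00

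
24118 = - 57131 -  -81249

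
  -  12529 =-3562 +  - 8967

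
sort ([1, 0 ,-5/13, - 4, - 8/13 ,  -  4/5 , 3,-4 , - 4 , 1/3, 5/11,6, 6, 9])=[ - 4, - 4, - 4, - 4/5,-8/13 ,-5/13,  0 , 1/3 , 5/11, 1 , 3,6, 6,9] 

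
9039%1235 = 394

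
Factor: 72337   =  72337^1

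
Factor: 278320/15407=2^4 * 5^1*7^1 * 31^( - 1 ) =560/31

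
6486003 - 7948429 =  - 1462426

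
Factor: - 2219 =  - 7^1*317^1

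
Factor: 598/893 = 2^1*13^1*19^(  -  1)*23^1*47^( - 1) 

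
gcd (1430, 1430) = 1430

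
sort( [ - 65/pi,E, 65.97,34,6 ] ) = [ - 65/pi , E, 6, 34, 65.97 ]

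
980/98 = 10=10.00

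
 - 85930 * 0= 0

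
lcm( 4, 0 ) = 0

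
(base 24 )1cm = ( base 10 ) 886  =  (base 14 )474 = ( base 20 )246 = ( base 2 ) 1101110110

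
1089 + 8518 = 9607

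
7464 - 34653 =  - 27189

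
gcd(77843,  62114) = 1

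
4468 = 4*1117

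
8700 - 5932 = 2768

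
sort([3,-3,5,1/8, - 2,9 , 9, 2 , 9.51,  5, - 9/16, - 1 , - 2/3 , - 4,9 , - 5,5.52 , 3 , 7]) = [ - 5, - 4, - 3, - 2, - 1,  -  2/3,- 9/16,1/8,2,  3, 3, 5,  5, 5.52,7, 9,9,9 , 9.51]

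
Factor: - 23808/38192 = - 48/77 =- 2^4* 3^1*7^( - 1) * 11^( - 1 )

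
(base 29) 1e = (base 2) 101011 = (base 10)43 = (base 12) 37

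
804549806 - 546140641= 258409165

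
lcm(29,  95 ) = 2755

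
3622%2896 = 726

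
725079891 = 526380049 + 198699842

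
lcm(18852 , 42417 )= 169668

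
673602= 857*786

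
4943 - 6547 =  - 1604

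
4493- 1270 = 3223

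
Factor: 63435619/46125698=2^ ( - 1 ) *13^1*17^1 * 239^1*1201^1*23062849^( - 1) 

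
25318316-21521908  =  3796408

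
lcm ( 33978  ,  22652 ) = 67956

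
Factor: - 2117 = -29^1*73^1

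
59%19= 2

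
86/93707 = 86/93707= 0.00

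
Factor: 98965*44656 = 2^4*5^1*2791^1*19793^1= 4419381040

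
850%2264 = 850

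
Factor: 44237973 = 3^1*13^1 * 107^1 * 10601^1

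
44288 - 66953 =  - 22665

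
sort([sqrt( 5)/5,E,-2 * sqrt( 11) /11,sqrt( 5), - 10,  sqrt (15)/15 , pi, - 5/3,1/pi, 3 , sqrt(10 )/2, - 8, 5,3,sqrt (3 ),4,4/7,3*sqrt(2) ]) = [ - 10, - 8, - 5/3,-2*sqrt ( 11)/11,sqrt (15)/15,1/pi,sqrt( 5)/5,4/7,sqrt( 10 ) /2 , sqrt( 3),sqrt( 5),E,3,  3 , pi, 4,  3*sqrt(2), 5] 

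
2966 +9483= 12449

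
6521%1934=719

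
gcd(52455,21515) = 65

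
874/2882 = 437/1441 = 0.30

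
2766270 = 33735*82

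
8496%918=234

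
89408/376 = 11176/47  =  237.79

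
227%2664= 227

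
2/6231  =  2/6231=0.00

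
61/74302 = 61/74302 =0.00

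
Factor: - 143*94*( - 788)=2^3*11^1 *13^1*47^1*197^1 = 10592296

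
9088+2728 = 11816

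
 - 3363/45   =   - 75 + 4/15 = -  74.73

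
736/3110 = 368/1555 = 0.24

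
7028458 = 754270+6274188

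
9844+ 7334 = 17178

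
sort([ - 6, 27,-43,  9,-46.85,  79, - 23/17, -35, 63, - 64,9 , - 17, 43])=[  -  64, - 46.85, - 43,-35 , - 17, - 6, - 23/17,9,  9, 27,43,63, 79 ] 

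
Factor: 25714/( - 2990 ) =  - 43/5 = - 5^ ( - 1)* 43^1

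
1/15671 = 1/15671 = 0.00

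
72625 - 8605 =64020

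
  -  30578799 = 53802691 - 84381490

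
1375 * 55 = 75625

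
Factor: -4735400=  - 2^3*5^2*23677^1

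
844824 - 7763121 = - 6918297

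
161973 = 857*189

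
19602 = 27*726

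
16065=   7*2295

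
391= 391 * 1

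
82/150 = 41/75 = 0.55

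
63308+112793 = 176101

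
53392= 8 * 6674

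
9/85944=3/28648 = 0.00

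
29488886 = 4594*6419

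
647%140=87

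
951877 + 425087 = 1376964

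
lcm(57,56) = 3192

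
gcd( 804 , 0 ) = 804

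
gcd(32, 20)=4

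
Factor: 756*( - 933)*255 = - 179863740 = - 2^2 * 3^5 *5^1*7^1*17^1*  311^1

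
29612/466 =14806/233 = 63.55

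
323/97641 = 17/5139 = 0.00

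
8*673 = 5384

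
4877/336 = 14 + 173/336 = 14.51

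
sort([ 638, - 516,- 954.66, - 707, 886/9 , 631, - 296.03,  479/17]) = [-954.66, -707,-516, - 296.03,479/17,  886/9 , 631,  638]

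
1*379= 379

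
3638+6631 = 10269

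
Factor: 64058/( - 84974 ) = -32029^1 *42487^(- 1 ) = -32029/42487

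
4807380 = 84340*57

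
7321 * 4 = 29284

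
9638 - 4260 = 5378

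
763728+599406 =1363134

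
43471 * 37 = 1608427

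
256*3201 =819456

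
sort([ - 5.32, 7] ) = [-5.32,7 ] 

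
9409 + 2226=11635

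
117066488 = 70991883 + 46074605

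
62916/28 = 2247 = 2247.00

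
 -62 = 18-80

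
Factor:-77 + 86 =9  =  3^2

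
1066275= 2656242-1589967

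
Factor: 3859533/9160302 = 1286511/3053434 = 2^( - 1) * 3^1*23^( - 1)*41^( - 1)*97^1*1619^( - 1 )*4421^1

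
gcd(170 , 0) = 170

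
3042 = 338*9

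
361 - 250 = 111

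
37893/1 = 37893 = 37893.00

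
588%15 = 3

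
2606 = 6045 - 3439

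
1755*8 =14040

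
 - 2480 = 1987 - 4467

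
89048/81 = 1099 + 29/81 = 1099.36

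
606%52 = 34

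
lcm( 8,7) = 56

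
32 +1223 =1255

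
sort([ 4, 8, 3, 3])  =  [ 3, 3,4, 8] 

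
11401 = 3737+7664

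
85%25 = 10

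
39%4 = 3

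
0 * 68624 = 0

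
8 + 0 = 8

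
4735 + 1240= 5975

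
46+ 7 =53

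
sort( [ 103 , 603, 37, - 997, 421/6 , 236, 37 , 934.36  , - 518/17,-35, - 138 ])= [ - 997,-138,- 35, - 518/17, 37, 37, 421/6 , 103,236, 603, 934.36]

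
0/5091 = 0= 0.00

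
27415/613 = 44 + 443/613 =44.72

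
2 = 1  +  1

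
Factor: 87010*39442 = 3431848420 = 2^2*5^1 * 7^1 * 11^1*13^1*37^1*41^1*113^1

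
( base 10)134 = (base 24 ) 5e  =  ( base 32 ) 46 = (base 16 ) 86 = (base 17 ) 7f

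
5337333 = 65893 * 81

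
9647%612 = 467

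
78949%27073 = 24803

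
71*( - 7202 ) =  - 511342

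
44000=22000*2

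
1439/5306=1439/5306 = 0.27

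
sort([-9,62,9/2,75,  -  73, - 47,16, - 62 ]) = [-73,-62, - 47, - 9,9/2,16, 62, 75 ] 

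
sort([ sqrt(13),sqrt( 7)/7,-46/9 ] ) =[ - 46/9,sqrt( 7 )/7,sqrt( 13 )] 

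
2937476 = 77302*38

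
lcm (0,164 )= 0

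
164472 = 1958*84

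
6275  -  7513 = - 1238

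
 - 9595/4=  - 2399 + 1/4 = - 2398.75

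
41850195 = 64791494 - 22941299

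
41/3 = 13 + 2/3  =  13.67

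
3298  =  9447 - 6149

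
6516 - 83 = 6433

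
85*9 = 765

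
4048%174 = 46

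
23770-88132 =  - 64362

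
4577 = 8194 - 3617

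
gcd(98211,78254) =1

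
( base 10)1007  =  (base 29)15l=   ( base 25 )1f7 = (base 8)1757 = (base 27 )1A8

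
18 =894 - 876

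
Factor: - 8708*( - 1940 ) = 16893520 = 2^4*5^1*7^1*97^1*311^1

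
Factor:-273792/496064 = -2^1*3^1*31^1*337^( - 1 ) =-186/337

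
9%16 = 9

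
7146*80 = 571680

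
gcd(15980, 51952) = 68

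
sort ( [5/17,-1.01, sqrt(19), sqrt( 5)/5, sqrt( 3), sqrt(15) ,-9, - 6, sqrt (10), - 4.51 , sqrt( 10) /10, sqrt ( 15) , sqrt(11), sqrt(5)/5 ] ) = [ - 9,-6,-4.51,-1.01,5/17, sqrt( 10 ) /10,sqrt(5) /5, sqrt(5)/5, sqrt( 3) , sqrt( 10), sqrt ( 11 ) , sqrt(15 ),sqrt( 15) , sqrt( 19 )]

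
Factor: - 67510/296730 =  - 43/189= - 3^ (  -  3)*7^( -1)*43^1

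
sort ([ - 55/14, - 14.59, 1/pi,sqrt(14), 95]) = [ - 14.59, - 55/14, 1/pi, sqrt ( 14 ), 95 ] 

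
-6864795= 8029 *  ( - 855 )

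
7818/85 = 91  +  83/85  =  91.98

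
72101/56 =72101/56 = 1287.52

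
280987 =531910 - 250923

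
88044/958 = 44022/479 = 91.90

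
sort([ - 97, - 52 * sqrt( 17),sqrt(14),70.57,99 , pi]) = [ - 52*sqrt(17) , - 97,pi,sqrt( 14 ),70.57,99]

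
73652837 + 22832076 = 96484913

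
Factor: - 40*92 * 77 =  - 2^5*5^1*7^1*11^1* 23^1 = - 283360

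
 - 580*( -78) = 45240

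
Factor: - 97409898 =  - 2^1 * 3^3*17^1 *29^1*3659^1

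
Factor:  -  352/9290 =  -2^4*5^( - 1 )*11^1*929^(- 1) = - 176/4645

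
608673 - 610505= - 1832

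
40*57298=2291920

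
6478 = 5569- - 909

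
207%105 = 102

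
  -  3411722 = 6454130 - 9865852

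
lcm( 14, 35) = 70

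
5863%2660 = 543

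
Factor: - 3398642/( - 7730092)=2^( - 1 )* 13^1*67^1*1951^1*1932523^( - 1) =1699321/3865046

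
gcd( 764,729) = 1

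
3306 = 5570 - 2264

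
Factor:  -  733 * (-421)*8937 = 3^3*331^1*421^1*733^1 = 2757895641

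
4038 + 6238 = 10276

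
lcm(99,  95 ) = 9405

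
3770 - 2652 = 1118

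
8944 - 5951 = 2993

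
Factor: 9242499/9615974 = 2^ ( - 1 ) * 3^1*7^1*67^( - 1)*103^1*4273^1  *71761^( - 1 ) 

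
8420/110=76 + 6/11=76.55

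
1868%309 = 14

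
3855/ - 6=  -  643 + 1/2 = -642.50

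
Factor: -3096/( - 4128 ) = 3/4 = 2^(-2) * 3^1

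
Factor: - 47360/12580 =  - 64/17 = - 2^6*17^( - 1)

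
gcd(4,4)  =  4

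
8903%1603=888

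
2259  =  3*753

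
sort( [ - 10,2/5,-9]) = [ - 10, -9, 2/5]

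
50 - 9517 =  -9467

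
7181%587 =137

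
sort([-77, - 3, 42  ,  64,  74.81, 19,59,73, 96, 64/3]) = [  -  77 ,  -  3, 19, 64/3,42,59,  64, 73,74.81, 96] 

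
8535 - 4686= 3849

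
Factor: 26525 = 5^2*1061^1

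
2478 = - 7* ( - 354)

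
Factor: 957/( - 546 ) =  - 319/182 = - 2^( - 1)*7^(-1)*11^1*13^( - 1 ) * 29^1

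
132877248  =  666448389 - 533571141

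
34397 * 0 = 0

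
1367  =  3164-1797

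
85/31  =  2 + 23/31 = 2.74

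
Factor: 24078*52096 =1254367488 = 2^8 * 3^1*11^1*37^1*4013^1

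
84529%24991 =9556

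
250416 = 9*27824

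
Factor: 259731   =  3^2*28859^1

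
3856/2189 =3856/2189  =  1.76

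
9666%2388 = 114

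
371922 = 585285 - 213363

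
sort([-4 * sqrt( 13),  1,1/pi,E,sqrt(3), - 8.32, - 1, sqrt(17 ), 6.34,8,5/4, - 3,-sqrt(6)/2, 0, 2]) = [ - 4*sqrt(13), - 8.32, - 3, - sqrt ( 6)/2, - 1, 0,1/pi , 1, 5/4,  sqrt( 3),2,  E, sqrt(17),  6.34,8]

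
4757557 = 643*7399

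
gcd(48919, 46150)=923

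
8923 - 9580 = -657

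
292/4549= 292/4549 = 0.06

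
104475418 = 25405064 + 79070354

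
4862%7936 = 4862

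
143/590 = 143/590 = 0.24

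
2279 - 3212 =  - 933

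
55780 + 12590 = 68370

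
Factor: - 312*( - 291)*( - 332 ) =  - 30142944  =  - 2^5*3^2 *13^1 * 83^1*97^1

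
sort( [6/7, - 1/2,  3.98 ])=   [ - 1/2, 6/7, 3.98]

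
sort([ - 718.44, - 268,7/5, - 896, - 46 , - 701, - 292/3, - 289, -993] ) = [-993, - 896, - 718.44 ,-701, - 289,-268, - 292/3, - 46, 7/5 ] 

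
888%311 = 266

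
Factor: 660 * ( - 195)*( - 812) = 2^4*3^2*5^2*7^1 * 11^1 * 13^1*29^1 = 104504400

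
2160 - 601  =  1559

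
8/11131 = 8/11131 = 0.00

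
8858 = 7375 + 1483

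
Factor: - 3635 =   -  5^1*727^1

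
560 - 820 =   -  260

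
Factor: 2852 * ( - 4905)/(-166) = 2^1*3^2*5^1 * 23^1 * 31^1*83^ ( - 1 ) * 109^1=6994530/83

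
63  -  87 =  - 24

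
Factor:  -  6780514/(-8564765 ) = 2^1*5^(  -  1) * 11^( - 1 )*13^1*251^1*1039^1 * 155723^ ( - 1 )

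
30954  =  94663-63709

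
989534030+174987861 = 1164521891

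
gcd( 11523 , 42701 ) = 1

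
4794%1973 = 848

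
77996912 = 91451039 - 13454127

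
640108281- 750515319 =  - 110407038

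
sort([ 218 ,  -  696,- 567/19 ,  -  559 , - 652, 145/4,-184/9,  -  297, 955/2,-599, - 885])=[ - 885, - 696, -652, - 599,  -  559,-297 , - 567/19, - 184/9 , 145/4, 218,955/2]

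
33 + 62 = 95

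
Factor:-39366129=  - 3^1*11^1*821^1*1453^1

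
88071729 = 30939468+57132261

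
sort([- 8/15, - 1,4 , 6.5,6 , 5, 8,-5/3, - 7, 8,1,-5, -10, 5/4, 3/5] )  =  [ - 10, - 7, - 5,- 5/3, - 1, -8/15 , 3/5,1,5/4 , 4, 5, 6,6.5, 8, 8 ]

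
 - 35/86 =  - 35/86 =- 0.41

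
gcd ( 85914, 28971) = 999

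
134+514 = 648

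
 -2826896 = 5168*( - 547 )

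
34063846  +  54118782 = 88182628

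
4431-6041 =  - 1610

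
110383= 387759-277376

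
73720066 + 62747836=136467902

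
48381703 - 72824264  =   - 24442561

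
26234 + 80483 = 106717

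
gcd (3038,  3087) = 49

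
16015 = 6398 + 9617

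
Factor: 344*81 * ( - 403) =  - 2^3*3^4*13^1 *31^1*43^1 =-  11229192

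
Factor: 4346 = 2^1*41^1* 53^1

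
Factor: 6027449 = 23^1*503^1*521^1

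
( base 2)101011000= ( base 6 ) 1332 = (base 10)344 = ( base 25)DJ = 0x158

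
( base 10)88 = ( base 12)74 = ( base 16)58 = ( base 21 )44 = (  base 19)4c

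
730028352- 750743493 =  - 20715141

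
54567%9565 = 6742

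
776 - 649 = 127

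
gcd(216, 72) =72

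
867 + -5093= - 4226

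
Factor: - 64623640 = -2^3* 5^1*1615591^1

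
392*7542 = 2956464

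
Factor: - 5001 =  - 3^1*1667^1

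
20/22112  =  5/5528= 0.00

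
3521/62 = 3521/62   =  56.79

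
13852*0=0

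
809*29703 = 24029727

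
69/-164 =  -69/164 = - 0.42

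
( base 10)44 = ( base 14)32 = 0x2C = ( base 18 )28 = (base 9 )48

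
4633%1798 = 1037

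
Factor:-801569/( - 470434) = 2^( - 1 )*41^( - 1) * 5737^( - 1 )*801569^1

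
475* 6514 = 3094150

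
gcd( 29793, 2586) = 3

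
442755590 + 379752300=822507890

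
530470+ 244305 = 774775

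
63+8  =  71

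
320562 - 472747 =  - 152185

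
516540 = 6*86090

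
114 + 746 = 860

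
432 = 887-455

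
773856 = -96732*(  -  8)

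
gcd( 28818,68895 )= 9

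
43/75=43/75 = 0.57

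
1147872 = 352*3261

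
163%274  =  163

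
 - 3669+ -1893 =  - 5562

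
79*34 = 2686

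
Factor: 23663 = 23663^1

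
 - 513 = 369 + -882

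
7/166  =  7/166=0.04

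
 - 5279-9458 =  - 14737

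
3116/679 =3116/679 = 4.59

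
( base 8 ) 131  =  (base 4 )1121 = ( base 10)89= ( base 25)3e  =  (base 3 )10022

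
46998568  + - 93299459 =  - 46300891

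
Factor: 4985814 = 2^1*3^1*349^1*2381^1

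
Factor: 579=3^1*193^1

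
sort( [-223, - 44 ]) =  [-223, - 44]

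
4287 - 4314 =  - 27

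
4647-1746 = 2901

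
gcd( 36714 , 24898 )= 422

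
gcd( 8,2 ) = 2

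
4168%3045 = 1123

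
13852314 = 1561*8874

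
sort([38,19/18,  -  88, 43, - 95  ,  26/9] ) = [ - 95 ,  -  88 , 19/18 , 26/9,  38,43 ]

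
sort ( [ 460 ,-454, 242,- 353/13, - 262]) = [-454 ,- 262, - 353/13,242, 460]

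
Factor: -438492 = -2^2*3^1*36541^1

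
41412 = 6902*6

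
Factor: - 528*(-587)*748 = 231832128 = 2^6*3^1*11^2*17^1*587^1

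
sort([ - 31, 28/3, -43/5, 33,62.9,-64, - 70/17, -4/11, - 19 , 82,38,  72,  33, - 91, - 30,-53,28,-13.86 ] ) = [-91,-64, - 53, - 31,- 30, -19, -13.86,-43/5, - 70/17,-4/11,  28/3,  28,33 , 33,  38, 62.9, 72, 82 ] 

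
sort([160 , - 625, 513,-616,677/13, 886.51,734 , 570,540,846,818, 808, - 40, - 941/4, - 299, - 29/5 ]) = [ - 625, - 616,-299, - 941/4, -40,  -  29/5,677/13,160,513,540,570,734,808, 818, 846  ,  886.51]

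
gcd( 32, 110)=2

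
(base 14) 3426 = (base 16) 235a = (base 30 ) A1K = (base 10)9050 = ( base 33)8a8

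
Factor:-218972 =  - 2^2*13^1* 4211^1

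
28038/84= 4673/14=333.79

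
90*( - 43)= - 3870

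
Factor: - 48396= - 2^2*3^1 * 37^1*109^1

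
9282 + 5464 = 14746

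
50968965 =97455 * 523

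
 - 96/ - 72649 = 96/72649 = 0.00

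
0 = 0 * 796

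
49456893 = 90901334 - 41444441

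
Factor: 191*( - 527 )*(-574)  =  2^1*7^1*17^1*31^1*41^1* 191^1= 57777118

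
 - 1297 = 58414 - 59711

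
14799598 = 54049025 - 39249427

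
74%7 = 4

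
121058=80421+40637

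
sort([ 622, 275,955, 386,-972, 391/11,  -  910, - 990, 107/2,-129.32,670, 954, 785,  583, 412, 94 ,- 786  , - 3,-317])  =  [ - 990 ,-972,-910,-786,-317,-129.32,-3,391/11,107/2, 94, 275,  386, 412, 583, 622, 670 , 785,954, 955]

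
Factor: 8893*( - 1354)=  - 2^1*677^1*8893^1 =-12041122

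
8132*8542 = 69463544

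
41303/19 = 2173 + 16/19 = 2173.84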